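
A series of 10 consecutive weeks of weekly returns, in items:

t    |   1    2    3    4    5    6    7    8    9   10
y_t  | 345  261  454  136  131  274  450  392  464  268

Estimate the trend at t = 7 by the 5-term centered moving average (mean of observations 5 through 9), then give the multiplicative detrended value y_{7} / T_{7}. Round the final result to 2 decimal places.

1.32

Trend T_7 = (131 + 274 + 450 + 392 + 464) / 5 = 1711/5 = 342.2000
Ratio to trend: 450 / 342.2000 = 1.32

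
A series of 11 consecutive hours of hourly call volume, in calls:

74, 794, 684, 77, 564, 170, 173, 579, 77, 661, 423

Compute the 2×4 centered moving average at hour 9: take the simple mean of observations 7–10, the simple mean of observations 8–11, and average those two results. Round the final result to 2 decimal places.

Sum over 7–10: 173 + 579 + 77 + 661 = 1490
Sum over 8–11: 579 + 77 + 661 + 423 = 1740
CMA at t=9 = (1490 + 1740) / (2·4) = 3230 / 8 = 403.75

403.75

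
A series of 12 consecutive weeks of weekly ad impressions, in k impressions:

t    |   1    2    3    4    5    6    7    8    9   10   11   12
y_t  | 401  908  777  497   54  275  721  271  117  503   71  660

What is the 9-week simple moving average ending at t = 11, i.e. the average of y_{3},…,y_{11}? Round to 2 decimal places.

Sum of periods 3–11: 777 + 497 + 54 + 275 + 721 + 271 + 117 + 503 + 71 = 3286
Divide by 9: 3286 / 9 = 365.11

365.11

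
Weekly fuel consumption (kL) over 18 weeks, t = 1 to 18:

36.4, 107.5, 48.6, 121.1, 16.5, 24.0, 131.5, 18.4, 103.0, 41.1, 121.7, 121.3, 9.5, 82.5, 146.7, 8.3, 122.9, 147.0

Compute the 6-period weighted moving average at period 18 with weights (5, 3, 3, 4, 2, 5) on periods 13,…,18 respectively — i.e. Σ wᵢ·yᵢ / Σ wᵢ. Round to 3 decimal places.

Weighted sum: 5·9.5 + 3·82.5 + 3·146.7 + 4·8.3 + 2·122.9 + 5·147.0 = 47.5 + 247.5 + 440.1 + 33.2 + 245.8 + 735.0 = 1749.1
Weight total: 5 + 3 + 3 + 4 + 2 + 5 = 22
WMA = 1749.1 / 22 = 79.505

79.505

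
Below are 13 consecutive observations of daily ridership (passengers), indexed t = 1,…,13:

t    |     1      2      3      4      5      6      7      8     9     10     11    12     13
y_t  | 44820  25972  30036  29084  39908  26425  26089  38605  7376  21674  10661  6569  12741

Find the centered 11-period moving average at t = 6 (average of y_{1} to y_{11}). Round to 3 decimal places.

Sum of periods 1–11: 44820 + 25972 + 30036 + 29084 + 39908 + 26425 + 26089 + 38605 + 7376 + 21674 + 10661 = 300650
Divide by 11: 300650 / 11 = 27331.818

27331.818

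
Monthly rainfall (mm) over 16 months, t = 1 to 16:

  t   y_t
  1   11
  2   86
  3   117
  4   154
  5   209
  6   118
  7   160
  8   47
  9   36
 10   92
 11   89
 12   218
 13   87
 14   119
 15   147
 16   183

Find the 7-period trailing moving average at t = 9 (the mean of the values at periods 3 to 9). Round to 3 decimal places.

120.143

Sum of periods 3–9: 117 + 154 + 209 + 118 + 160 + 47 + 36 = 841
Divide by 7: 841 / 7 = 120.143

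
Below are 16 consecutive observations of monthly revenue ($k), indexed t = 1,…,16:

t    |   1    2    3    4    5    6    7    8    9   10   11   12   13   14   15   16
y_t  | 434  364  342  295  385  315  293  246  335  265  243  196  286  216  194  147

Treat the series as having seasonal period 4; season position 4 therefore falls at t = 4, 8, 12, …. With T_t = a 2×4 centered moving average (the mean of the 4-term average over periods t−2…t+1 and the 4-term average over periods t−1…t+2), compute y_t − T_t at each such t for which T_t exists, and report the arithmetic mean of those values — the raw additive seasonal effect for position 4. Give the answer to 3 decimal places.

-45.250

Season position 4 occurs at t = 4, 8, 12 (where T_t is defined).
t=4: T_4 = 340.37500; y_4 − T_4 = 295 − 340.37500 = -45.37500
t=8: T_8 = 291.00000; y_8 − T_8 = 246 − 291.00000 = -45.00000
t=12: T_12 = 241.37500; y_12 − T_12 = 196 − 241.37500 = -45.37500
Mean deviation: (-45.37500 + -45.00000 + -45.37500) / 3 = -45.250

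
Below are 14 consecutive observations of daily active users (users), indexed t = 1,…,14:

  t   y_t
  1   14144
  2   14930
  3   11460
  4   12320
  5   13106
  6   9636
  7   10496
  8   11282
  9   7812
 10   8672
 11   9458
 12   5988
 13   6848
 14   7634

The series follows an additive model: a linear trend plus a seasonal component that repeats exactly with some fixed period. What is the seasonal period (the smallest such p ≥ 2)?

3

First differences y_{t+1} − y_t: 786, -3470, 860, 786, -3470, 860, 786, -3470, …
The difference pattern repeats every 3 terms and not for any smaller step, so p = 3.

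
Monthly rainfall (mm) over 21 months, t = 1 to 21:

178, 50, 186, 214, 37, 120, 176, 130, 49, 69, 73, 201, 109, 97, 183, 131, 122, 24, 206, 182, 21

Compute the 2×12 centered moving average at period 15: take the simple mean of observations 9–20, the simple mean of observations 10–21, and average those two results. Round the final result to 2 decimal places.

119.33

Sum over 9–20: 49 + 69 + 73 + 201 + 109 + 97 + 183 + 131 + 122 + 24 + 206 + 182 = 1446
Sum over 10–21: 69 + 73 + 201 + 109 + 97 + 183 + 131 + 122 + 24 + 206 + 182 + 21 = 1418
CMA at t=15 = (1446 + 1418) / (2·12) = 2864 / 24 = 119.33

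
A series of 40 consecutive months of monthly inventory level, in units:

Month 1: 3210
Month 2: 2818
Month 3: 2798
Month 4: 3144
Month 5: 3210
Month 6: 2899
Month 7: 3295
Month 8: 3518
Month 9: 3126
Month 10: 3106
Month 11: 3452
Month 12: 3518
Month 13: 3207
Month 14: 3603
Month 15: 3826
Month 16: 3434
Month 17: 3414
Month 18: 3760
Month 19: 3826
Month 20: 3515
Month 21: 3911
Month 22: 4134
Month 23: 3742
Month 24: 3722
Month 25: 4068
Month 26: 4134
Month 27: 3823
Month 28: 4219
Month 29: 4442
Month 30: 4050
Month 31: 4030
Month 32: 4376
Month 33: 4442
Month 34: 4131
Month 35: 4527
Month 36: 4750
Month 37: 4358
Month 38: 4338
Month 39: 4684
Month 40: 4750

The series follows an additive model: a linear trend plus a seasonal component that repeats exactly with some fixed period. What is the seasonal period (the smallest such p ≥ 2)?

7

First differences y_{t+1} − y_t: -392, -20, 346, 66, -311, 396, 223, -392, -20, 346, 66, -311, 396, 223, -392, -20, …
The difference pattern repeats every 7 terms and not for any smaller step, so p = 7.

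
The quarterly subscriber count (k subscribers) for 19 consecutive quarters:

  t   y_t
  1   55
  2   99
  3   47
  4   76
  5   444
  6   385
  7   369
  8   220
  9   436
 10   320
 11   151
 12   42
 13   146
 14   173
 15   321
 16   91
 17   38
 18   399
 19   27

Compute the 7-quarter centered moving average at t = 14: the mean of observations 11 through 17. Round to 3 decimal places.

137.429

Sum of periods 11–17: 151 + 42 + 146 + 173 + 321 + 91 + 38 = 962
Divide by 7: 962 / 7 = 137.429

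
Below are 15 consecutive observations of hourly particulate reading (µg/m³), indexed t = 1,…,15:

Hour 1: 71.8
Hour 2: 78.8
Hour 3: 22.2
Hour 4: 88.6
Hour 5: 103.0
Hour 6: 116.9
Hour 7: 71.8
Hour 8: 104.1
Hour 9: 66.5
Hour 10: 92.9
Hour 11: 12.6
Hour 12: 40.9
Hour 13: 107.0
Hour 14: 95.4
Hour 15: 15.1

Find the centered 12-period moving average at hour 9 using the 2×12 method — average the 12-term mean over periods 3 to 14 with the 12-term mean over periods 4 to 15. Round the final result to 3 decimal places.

Sum over 3–14: 22.2 + 88.6 + 103.0 + 116.9 + 71.8 + 104.1 + 66.5 + 92.9 + 12.6 + 40.9 + 107.0 + 95.4 = 921.9
Sum over 4–15: 88.6 + 103.0 + 116.9 + 71.8 + 104.1 + 66.5 + 92.9 + 12.6 + 40.9 + 107.0 + 95.4 + 15.1 = 914.8
CMA at t=9 = (921.9 + 914.8) / (2·12) = 1836.7 / 24 = 76.529

76.529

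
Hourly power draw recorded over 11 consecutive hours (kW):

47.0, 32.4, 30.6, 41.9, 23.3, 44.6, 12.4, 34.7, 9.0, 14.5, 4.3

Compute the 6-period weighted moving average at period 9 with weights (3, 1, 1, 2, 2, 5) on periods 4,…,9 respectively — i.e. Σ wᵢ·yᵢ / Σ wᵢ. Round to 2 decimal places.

Weighted sum: 3·41.9 + 1·23.3 + 1·44.6 + 2·12.4 + 2·34.7 + 5·9.0 = 125.7 + 23.3 + 44.6 + 24.8 + 69.4 + 45.0 = 332.8
Weight total: 3 + 1 + 1 + 2 + 2 + 5 = 14
WMA = 332.8 / 14 = 23.77

23.77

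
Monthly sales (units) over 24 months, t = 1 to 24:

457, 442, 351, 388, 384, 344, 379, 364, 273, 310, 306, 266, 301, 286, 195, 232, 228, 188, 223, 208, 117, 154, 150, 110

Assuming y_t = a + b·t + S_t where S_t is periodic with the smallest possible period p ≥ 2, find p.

First differences y_{t+1} − y_t: -15, -91, 37, -4, -40, 35, -15, -91, 37, -4, -40, 35, -15, -91, …
The difference pattern repeats every 6 terms and not for any smaller step, so p = 6.

6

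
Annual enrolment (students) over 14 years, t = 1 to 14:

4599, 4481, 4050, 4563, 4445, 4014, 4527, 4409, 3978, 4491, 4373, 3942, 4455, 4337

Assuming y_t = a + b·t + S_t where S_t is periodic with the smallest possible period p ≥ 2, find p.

First differences y_{t+1} − y_t: -118, -431, 513, -118, -431, 513, -118, -431, …
The difference pattern repeats every 3 terms and not for any smaller step, so p = 3.

3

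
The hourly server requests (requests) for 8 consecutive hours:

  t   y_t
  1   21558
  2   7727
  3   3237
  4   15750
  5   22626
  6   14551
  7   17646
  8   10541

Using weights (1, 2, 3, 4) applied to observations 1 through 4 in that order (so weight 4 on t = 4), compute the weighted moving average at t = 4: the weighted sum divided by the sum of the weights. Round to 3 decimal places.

10972.300

Weighted sum: 1·21558 + 2·7727 + 3·3237 + 4·15750 = 21558 + 15454 + 9711 + 63000 = 109723
Weight total: 1 + 2 + 3 + 4 = 10
WMA = 109723 / 10 = 10972.300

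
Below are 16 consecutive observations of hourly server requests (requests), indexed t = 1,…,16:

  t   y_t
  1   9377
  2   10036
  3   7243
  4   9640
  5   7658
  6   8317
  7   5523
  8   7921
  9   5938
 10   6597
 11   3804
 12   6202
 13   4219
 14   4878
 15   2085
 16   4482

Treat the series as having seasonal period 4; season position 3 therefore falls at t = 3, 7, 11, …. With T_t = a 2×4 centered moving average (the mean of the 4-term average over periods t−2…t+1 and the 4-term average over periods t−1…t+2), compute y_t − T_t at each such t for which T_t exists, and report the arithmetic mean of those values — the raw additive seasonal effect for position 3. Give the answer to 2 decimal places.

-1616.42

Season position 3 occurs at t = 3, 7, 11 (where T_t is defined).
t=3: T_3 = 8859.1250; y_3 − T_3 = 7243 − 8859.1250 = -1616.1250
t=7: T_7 = 7139.7500; y_7 − T_7 = 5523 − 7139.7500 = -1616.7500
t=11: T_11 = 5420.3750; y_11 − T_11 = 3804 − 5420.3750 = -1616.3750
Mean deviation: (-1616.1250 + -1616.7500 + -1616.3750) / 3 = -1616.42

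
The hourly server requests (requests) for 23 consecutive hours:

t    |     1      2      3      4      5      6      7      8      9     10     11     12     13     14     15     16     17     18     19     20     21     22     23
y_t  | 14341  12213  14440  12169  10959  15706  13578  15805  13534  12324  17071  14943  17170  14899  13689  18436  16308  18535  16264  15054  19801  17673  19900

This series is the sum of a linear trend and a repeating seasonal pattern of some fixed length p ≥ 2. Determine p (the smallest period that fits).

First differences y_{t+1} − y_t: -2128, 2227, -2271, -1210, 4747, -2128, 2227, -2271, -1210, 4747, -2128, 2227, …
The difference pattern repeats every 5 terms and not for any smaller step, so p = 5.

5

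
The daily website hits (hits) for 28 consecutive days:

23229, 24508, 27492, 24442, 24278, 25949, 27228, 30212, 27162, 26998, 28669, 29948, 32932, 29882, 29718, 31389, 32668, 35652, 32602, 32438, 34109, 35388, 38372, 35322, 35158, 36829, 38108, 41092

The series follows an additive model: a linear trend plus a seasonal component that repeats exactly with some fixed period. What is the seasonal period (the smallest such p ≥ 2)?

5

First differences y_{t+1} − y_t: 1279, 2984, -3050, -164, 1671, 1279, 2984, -3050, -164, 1671, 1279, 2984, …
The difference pattern repeats every 5 terms and not for any smaller step, so p = 5.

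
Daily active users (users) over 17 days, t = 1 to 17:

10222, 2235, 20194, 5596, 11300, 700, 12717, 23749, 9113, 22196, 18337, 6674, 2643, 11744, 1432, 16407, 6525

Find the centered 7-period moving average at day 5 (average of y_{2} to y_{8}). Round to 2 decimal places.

10927.29

Sum of periods 2–8: 2235 + 20194 + 5596 + 11300 + 700 + 12717 + 23749 = 76491
Divide by 7: 76491 / 7 = 10927.29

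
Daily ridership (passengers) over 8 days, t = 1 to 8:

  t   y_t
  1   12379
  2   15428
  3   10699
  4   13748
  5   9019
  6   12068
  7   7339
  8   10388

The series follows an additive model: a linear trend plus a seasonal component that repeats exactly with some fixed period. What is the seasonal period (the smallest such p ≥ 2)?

First differences y_{t+1} − y_t: 3049, -4729, 3049, -4729, 3049, -4729, …
The difference pattern repeats every 2 terms and not for any smaller step, so p = 2.

2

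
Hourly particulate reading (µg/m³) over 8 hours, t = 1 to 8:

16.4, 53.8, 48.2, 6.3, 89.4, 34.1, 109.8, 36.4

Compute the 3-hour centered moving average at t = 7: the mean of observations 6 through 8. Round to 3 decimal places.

60.100

Sum of periods 6–8: 34.1 + 109.8 + 36.4 = 180.3
Divide by 3: 180.3 / 3 = 60.100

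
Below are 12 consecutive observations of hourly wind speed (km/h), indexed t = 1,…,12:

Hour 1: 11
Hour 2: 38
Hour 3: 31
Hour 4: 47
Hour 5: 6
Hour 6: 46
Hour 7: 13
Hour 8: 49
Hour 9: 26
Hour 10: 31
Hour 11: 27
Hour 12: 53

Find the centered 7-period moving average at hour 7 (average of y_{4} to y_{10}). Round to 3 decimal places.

Sum of periods 4–10: 47 + 6 + 46 + 13 + 49 + 26 + 31 = 218
Divide by 7: 218 / 7 = 31.143

31.143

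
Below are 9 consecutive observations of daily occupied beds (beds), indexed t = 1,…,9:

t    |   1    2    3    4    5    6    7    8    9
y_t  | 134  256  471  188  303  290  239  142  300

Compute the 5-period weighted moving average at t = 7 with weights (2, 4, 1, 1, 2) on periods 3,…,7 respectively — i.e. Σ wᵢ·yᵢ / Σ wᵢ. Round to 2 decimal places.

276.50

Weighted sum: 2·471 + 4·188 + 1·303 + 1·290 + 2·239 = 942 + 752 + 303 + 290 + 478 = 2765
Weight total: 2 + 4 + 1 + 1 + 2 = 10
WMA = 2765 / 10 = 276.50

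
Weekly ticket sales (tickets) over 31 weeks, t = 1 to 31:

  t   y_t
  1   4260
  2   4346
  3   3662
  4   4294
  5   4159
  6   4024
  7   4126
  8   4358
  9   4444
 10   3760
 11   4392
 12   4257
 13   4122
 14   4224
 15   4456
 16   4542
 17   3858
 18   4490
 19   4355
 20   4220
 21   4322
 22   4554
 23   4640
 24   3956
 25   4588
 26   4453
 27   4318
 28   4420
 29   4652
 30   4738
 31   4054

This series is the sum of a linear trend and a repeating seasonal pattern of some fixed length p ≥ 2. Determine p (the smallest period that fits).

7

First differences y_{t+1} − y_t: 86, -684, 632, -135, -135, 102, 232, 86, -684, 632, -135, -135, 102, 232, 86, -684, …
The difference pattern repeats every 7 terms and not for any smaller step, so p = 7.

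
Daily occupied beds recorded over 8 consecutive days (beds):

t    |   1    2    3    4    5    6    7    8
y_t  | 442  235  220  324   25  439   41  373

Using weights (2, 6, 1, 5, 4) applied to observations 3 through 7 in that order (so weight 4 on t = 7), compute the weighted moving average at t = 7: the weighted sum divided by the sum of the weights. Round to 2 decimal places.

Weighted sum: 2·220 + 6·324 + 1·25 + 5·439 + 4·41 = 440 + 1944 + 25 + 2195 + 164 = 4768
Weight total: 2 + 6 + 1 + 5 + 4 = 18
WMA = 4768 / 18 = 264.89

264.89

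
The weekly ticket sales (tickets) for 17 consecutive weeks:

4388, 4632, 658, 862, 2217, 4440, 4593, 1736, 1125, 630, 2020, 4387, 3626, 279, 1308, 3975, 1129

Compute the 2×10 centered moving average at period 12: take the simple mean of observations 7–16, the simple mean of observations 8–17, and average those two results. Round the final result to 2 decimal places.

2194.70

Sum over 7–16: 4593 + 1736 + 1125 + 630 + 2020 + 4387 + 3626 + 279 + 1308 + 3975 = 23679
Sum over 8–17: 1736 + 1125 + 630 + 2020 + 4387 + 3626 + 279 + 1308 + 3975 + 1129 = 20215
CMA at t=12 = (23679 + 20215) / (2·10) = 43894 / 20 = 2194.70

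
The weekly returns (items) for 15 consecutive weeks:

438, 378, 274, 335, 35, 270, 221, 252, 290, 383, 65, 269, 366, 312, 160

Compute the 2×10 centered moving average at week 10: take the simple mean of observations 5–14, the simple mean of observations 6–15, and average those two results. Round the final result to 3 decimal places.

252.550

Sum over 5–14: 35 + 270 + 221 + 252 + 290 + 383 + 65 + 269 + 366 + 312 = 2463
Sum over 6–15: 270 + 221 + 252 + 290 + 383 + 65 + 269 + 366 + 312 + 160 = 2588
CMA at t=10 = (2463 + 2588) / (2·10) = 5051 / 20 = 252.550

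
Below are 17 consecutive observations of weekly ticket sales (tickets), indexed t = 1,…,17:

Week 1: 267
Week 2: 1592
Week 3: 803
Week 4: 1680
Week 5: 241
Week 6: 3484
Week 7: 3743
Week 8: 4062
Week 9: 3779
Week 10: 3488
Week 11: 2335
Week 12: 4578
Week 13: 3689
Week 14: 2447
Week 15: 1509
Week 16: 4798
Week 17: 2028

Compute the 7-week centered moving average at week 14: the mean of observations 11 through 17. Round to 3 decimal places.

Sum of periods 11–17: 2335 + 4578 + 3689 + 2447 + 1509 + 4798 + 2028 = 21384
Divide by 7: 21384 / 7 = 3054.857

3054.857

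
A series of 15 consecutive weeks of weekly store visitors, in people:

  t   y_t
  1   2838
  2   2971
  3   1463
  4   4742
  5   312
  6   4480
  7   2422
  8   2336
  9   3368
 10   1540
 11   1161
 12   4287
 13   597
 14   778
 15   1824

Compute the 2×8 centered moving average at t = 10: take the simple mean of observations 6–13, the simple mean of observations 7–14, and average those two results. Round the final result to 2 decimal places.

2292.50

Sum over 6–13: 4480 + 2422 + 2336 + 3368 + 1540 + 1161 + 4287 + 597 = 20191
Sum over 7–14: 2422 + 2336 + 3368 + 1540 + 1161 + 4287 + 597 + 778 = 16489
CMA at t=10 = (20191 + 16489) / (2·8) = 36680 / 16 = 2292.50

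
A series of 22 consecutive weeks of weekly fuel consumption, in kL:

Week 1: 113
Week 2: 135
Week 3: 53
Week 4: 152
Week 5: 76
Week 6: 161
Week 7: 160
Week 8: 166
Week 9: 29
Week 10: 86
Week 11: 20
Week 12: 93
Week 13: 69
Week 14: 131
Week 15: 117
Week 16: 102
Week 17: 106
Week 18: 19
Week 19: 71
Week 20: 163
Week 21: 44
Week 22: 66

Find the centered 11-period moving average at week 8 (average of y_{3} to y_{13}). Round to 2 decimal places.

Sum of periods 3–13: 53 + 152 + 76 + 161 + 160 + 166 + 29 + 86 + 20 + 93 + 69 = 1065
Divide by 11: 1065 / 11 = 96.82

96.82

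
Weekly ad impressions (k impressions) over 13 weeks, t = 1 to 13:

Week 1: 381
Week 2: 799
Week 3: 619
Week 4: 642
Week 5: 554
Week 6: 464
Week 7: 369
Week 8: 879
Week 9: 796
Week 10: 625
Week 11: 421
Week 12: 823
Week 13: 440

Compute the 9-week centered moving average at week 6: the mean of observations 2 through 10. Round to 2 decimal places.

Sum of periods 2–10: 799 + 619 + 642 + 554 + 464 + 369 + 879 + 796 + 625 = 5747
Divide by 9: 5747 / 9 = 638.56

638.56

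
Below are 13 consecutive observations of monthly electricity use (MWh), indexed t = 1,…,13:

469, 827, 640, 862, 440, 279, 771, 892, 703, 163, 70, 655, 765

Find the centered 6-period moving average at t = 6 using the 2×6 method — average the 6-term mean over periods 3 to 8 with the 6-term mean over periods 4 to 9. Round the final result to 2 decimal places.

Sum over 3–8: 640 + 862 + 440 + 279 + 771 + 892 = 3884
Sum over 4–9: 862 + 440 + 279 + 771 + 892 + 703 = 3947
CMA at t=6 = (3884 + 3947) / (2·6) = 7831 / 12 = 652.58

652.58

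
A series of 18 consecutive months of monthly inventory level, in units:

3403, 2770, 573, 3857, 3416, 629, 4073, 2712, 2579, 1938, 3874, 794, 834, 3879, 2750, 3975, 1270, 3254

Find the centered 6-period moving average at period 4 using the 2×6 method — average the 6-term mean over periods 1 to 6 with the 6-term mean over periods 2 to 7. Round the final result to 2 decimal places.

2497.17

Sum over 1–6: 3403 + 2770 + 573 + 3857 + 3416 + 629 = 14648
Sum over 2–7: 2770 + 573 + 3857 + 3416 + 629 + 4073 = 15318
CMA at t=4 = (14648 + 15318) / (2·6) = 29966 / 12 = 2497.17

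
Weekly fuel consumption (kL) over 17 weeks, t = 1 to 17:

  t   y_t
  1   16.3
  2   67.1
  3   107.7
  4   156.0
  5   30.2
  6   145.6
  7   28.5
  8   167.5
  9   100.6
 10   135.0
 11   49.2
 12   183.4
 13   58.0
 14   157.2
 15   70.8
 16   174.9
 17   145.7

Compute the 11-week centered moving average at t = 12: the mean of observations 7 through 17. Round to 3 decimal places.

Sum of periods 7–17: 28.5 + 167.5 + 100.6 + 135.0 + 49.2 + 183.4 + 58.0 + 157.2 + 70.8 + 174.9 + 145.7 = 1270.8
Divide by 11: 1270.8 / 11 = 115.527

115.527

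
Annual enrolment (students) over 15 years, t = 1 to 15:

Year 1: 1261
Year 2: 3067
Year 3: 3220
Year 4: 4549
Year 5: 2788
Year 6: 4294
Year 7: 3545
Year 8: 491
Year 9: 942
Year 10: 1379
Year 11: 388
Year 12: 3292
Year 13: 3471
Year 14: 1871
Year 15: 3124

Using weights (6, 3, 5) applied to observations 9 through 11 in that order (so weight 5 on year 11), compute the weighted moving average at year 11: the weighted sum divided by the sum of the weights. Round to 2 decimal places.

Weighted sum: 6·942 + 3·1379 + 5·388 = 5652 + 4137 + 1940 = 11729
Weight total: 6 + 3 + 5 = 14
WMA = 11729 / 14 = 837.79

837.79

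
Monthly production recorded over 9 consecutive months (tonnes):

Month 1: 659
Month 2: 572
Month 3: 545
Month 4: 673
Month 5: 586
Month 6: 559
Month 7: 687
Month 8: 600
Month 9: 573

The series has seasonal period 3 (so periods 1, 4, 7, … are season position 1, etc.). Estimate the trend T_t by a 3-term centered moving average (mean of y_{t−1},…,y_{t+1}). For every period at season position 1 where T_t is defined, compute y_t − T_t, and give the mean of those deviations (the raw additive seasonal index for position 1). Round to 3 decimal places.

Season position 1 occurs at t = 4, 7 (where T_t is defined).
t=4: T_4 = 601.33333; y_4 − T_4 = 673 − 601.33333 = 71.66667
t=7: T_7 = 615.33333; y_7 − T_7 = 687 − 615.33333 = 71.66667
Mean deviation: (71.66667 + 71.66667) / 2 = 71.667

71.667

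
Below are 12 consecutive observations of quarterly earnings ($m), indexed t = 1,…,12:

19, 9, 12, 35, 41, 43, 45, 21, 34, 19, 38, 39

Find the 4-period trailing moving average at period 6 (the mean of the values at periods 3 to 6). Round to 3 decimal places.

32.750

Sum of periods 3–6: 12 + 35 + 41 + 43 = 131
Divide by 4: 131 / 4 = 32.750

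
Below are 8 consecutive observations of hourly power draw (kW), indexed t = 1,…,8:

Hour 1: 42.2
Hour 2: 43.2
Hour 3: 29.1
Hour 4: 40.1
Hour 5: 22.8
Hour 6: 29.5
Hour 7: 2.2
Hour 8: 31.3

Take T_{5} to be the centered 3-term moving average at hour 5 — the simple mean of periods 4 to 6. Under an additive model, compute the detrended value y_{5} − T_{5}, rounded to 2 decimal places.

Trend T_5 = (40.1 + 22.8 + 29.5) / 3 = 92.4/3 = 30.8000
Detrended value: 22.8 − 30.8000 = -8.00

-8.00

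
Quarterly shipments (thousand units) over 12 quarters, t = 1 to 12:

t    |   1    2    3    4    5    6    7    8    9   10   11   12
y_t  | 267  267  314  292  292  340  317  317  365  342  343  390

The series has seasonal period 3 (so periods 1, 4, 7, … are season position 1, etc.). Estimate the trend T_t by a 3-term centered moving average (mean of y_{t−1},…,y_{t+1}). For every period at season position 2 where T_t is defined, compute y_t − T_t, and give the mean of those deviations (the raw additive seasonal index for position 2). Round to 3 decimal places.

Season position 2 occurs at t = 2, 5, 8, 11 (where T_t is defined).
t=2: T_2 = 282.66667; y_2 − T_2 = 267 − 282.66667 = -15.66667
t=5: T_5 = 308.00000; y_5 − T_5 = 292 − 308.00000 = -16.00000
t=8: T_8 = 333.00000; y_8 − T_8 = 317 − 333.00000 = -16.00000
t=11: T_11 = 358.33333; y_11 − T_11 = 343 − 358.33333 = -15.33333
Mean deviation: (-15.66667 + -16.00000 + -16.00000 + -15.33333) / 4 = -15.750

-15.750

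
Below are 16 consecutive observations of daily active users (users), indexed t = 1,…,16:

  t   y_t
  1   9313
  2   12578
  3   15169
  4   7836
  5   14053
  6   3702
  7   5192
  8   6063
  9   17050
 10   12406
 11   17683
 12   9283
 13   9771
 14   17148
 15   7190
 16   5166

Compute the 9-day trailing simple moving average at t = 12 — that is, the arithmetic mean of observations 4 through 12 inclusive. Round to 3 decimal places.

10363.111

Sum of periods 4–12: 7836 + 14053 + 3702 + 5192 + 6063 + 17050 + 12406 + 17683 + 9283 = 93268
Divide by 9: 93268 / 9 = 10363.111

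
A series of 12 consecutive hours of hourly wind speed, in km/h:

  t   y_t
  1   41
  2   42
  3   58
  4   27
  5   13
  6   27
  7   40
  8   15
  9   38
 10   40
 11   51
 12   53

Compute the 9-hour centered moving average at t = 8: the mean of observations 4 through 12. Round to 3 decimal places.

33.778

Sum of periods 4–12: 27 + 13 + 27 + 40 + 15 + 38 + 40 + 51 + 53 = 304
Divide by 9: 304 / 9 = 33.778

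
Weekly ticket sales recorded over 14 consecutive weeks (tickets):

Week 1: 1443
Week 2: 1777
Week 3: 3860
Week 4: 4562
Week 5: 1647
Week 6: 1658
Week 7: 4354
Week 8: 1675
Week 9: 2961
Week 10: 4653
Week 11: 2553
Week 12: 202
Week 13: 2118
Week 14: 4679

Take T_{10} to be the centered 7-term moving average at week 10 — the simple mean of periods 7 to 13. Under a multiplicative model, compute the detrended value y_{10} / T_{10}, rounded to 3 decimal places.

1.759

Trend T_10 = (4354 + 1675 + 2961 + 4653 + 2553 + 202 + 2118) / 7 = 18516/7 = 2645.14286
Ratio to trend: 4653 / 2645.14286 = 1.759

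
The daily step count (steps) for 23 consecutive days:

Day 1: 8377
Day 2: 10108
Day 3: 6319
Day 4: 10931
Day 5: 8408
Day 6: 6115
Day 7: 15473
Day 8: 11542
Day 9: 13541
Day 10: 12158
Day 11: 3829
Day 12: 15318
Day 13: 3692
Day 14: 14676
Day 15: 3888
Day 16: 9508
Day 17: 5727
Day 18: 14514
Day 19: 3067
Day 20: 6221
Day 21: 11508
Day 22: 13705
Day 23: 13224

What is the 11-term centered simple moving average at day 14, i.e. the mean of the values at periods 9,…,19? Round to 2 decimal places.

Sum of periods 9–19: 13541 + 12158 + 3829 + 15318 + 3692 + 14676 + 3888 + 9508 + 5727 + 14514 + 3067 = 99918
Divide by 11: 99918 / 11 = 9083.45

9083.45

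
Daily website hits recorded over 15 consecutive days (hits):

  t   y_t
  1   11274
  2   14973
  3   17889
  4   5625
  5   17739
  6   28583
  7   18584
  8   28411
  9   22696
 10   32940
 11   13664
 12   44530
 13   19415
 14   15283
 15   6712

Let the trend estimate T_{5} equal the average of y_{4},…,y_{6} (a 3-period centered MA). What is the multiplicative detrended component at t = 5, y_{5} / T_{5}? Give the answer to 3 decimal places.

Trend T_5 = (5625 + 17739 + 28583) / 3 = 51947/3 = 17315.66667
Ratio to trend: 17739 / 17315.66667 = 1.024

1.024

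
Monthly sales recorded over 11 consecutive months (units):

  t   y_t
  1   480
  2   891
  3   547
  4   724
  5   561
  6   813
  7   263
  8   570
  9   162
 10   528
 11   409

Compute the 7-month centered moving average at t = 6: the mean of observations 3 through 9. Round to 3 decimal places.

Sum of periods 3–9: 547 + 724 + 561 + 813 + 263 + 570 + 162 = 3640
Divide by 7: 3640 / 7 = 520.000

520.000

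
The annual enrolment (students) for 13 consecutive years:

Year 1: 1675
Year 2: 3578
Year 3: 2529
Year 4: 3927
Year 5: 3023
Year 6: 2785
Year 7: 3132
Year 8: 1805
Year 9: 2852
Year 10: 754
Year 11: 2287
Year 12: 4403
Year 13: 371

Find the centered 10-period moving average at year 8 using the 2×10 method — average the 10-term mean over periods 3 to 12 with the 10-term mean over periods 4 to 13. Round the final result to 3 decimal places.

Sum over 3–12: 2529 + 3927 + 3023 + 2785 + 3132 + 1805 + 2852 + 754 + 2287 + 4403 = 27497
Sum over 4–13: 3927 + 3023 + 2785 + 3132 + 1805 + 2852 + 754 + 2287 + 4403 + 371 = 25339
CMA at t=8 = (27497 + 25339) / (2·10) = 52836 / 20 = 2641.800

2641.800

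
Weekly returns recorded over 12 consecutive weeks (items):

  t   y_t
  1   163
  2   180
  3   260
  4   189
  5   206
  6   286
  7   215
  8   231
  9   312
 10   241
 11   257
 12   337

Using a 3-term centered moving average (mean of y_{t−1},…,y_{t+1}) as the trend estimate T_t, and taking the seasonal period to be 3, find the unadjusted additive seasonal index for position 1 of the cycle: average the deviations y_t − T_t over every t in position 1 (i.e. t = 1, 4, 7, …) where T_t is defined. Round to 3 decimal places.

-29.111

Season position 1 occurs at t = 4, 7, 10 (where T_t is defined).
t=4: T_4 = 218.33333; y_4 − T_4 = 189 − 218.33333 = -29.33333
t=7: T_7 = 244.00000; y_7 − T_7 = 215 − 244.00000 = -29.00000
t=10: T_10 = 270.00000; y_10 − T_10 = 241 − 270.00000 = -29.00000
Mean deviation: (-29.33333 + -29.00000 + -29.00000) / 3 = -29.111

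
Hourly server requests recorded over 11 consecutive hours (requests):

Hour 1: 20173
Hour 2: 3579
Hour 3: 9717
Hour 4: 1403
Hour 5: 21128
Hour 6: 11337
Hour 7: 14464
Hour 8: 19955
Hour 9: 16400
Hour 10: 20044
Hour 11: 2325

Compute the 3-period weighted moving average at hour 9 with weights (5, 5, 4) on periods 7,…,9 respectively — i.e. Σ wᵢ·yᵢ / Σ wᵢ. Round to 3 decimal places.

Weighted sum: 5·14464 + 5·19955 + 4·16400 = 72320 + 99775 + 65600 = 237695
Weight total: 5 + 5 + 4 = 14
WMA = 237695 / 14 = 16978.214

16978.214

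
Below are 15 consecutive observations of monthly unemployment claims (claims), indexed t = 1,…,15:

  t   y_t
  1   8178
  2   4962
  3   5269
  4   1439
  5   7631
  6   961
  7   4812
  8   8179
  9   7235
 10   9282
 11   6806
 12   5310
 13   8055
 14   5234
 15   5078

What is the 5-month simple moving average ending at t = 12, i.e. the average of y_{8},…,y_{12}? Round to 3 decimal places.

Sum of periods 8–12: 8179 + 7235 + 9282 + 6806 + 5310 = 36812
Divide by 5: 36812 / 5 = 7362.400

7362.400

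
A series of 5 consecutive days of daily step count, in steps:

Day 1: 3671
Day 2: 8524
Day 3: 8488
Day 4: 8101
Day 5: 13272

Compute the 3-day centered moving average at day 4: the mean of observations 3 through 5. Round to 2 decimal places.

9953.67

Sum of periods 3–5: 8488 + 8101 + 13272 = 29861
Divide by 3: 29861 / 3 = 9953.67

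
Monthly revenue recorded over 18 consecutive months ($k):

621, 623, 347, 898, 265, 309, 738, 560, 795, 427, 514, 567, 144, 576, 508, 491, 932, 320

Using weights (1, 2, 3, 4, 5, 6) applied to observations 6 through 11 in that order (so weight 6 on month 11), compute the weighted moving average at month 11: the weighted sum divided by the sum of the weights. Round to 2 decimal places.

Weighted sum: 1·309 + 2·738 + 3·560 + 4·795 + 5·427 + 6·514 = 309 + 1476 + 1680 + 3180 + 2135 + 3084 = 11864
Weight total: 1 + 2 + 3 + 4 + 5 + 6 = 21
WMA = 11864 / 21 = 564.95

564.95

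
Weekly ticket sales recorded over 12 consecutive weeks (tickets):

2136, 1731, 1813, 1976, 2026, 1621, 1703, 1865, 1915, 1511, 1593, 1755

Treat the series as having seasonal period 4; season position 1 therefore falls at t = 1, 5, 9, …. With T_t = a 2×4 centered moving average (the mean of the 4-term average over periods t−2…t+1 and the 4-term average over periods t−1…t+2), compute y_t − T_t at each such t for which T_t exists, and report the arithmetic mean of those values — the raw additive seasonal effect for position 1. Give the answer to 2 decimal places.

Season position 1 occurs at t = 5, 9 (where T_t is defined).
t=5: T_5 = 1845.2500; y_5 − T_5 = 2026 − 1845.2500 = 180.7500
t=9: T_9 = 1734.7500; y_9 − T_9 = 1915 − 1734.7500 = 180.2500
Mean deviation: (180.7500 + 180.2500) / 2 = 180.50

180.50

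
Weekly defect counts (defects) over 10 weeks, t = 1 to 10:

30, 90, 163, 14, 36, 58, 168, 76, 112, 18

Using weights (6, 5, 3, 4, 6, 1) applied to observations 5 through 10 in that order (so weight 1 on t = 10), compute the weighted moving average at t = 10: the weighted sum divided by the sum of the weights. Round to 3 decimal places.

80.160

Weighted sum: 6·36 + 5·58 + 3·168 + 4·76 + 6·112 + 1·18 = 216 + 290 + 504 + 304 + 672 + 18 = 2004
Weight total: 6 + 5 + 3 + 4 + 6 + 1 = 25
WMA = 2004 / 25 = 80.160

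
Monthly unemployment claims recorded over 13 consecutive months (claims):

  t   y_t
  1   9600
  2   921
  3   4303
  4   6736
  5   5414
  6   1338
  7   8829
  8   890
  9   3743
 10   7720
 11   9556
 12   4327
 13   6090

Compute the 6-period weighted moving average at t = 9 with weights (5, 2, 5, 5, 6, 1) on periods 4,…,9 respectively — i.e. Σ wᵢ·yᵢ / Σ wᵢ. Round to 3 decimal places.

4351.083

Weighted sum: 5·6736 + 2·5414 + 5·1338 + 5·8829 + 6·890 + 1·3743 = 33680 + 10828 + 6690 + 44145 + 5340 + 3743 = 104426
Weight total: 5 + 2 + 5 + 5 + 6 + 1 = 24
WMA = 104426 / 24 = 4351.083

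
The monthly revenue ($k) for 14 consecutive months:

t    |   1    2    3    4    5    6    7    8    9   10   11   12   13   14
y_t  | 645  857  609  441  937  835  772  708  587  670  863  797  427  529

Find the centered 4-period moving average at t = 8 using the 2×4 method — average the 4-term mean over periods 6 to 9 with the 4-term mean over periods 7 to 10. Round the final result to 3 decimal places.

Sum over 6–9: 835 + 772 + 708 + 587 = 2902
Sum over 7–10: 772 + 708 + 587 + 670 = 2737
CMA at t=8 = (2902 + 2737) / (2·4) = 5639 / 8 = 704.875

704.875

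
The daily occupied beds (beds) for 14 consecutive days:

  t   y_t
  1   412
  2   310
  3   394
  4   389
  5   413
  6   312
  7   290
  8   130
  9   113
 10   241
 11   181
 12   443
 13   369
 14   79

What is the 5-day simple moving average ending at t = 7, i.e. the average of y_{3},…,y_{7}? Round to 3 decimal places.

359.600

Sum of periods 3–7: 394 + 389 + 413 + 312 + 290 = 1798
Divide by 5: 1798 / 5 = 359.600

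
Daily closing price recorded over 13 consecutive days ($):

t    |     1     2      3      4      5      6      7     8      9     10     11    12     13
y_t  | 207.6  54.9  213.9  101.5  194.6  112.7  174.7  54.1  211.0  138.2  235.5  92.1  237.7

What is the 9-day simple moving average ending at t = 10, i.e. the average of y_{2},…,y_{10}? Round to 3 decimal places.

139.511

Sum of periods 2–10: 54.9 + 213.9 + 101.5 + 194.6 + 112.7 + 174.7 + 54.1 + 211.0 + 138.2 = 1255.6
Divide by 9: 1255.6 / 9 = 139.511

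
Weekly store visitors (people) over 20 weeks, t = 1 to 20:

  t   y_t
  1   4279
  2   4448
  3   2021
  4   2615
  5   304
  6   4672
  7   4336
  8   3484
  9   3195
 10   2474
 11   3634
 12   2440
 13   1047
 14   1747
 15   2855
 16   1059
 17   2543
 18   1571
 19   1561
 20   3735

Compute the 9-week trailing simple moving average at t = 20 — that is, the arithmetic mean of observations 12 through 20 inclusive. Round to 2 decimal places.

Sum of periods 12–20: 2440 + 1047 + 1747 + 2855 + 1059 + 2543 + 1571 + 1561 + 3735 = 18558
Divide by 9: 18558 / 9 = 2062.00

2062.00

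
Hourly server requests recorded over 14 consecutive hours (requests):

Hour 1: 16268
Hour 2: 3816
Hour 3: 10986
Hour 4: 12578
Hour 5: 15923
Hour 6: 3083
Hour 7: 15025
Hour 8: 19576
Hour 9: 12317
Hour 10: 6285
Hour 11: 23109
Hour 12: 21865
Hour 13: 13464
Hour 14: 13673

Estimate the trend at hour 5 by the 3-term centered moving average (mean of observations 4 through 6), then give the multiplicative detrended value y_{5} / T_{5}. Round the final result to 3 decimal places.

Trend T_5 = (12578 + 15923 + 3083) / 3 = 31584/3 = 10528.00000
Ratio to trend: 15923 / 10528.00000 = 1.512

1.512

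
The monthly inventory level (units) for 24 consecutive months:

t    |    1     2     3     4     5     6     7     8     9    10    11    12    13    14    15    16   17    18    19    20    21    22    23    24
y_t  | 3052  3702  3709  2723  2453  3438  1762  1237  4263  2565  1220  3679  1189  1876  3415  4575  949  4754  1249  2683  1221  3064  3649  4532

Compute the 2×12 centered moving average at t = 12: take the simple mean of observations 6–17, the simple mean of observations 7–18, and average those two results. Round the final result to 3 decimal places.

Sum over 6–17: 3438 + 1762 + 1237 + 4263 + 2565 + 1220 + 3679 + 1189 + 1876 + 3415 + 4575 + 949 = 30168
Sum over 7–18: 1762 + 1237 + 4263 + 2565 + 1220 + 3679 + 1189 + 1876 + 3415 + 4575 + 949 + 4754 = 31484
CMA at t=12 = (30168 + 31484) / (2·12) = 61652 / 24 = 2568.833

2568.833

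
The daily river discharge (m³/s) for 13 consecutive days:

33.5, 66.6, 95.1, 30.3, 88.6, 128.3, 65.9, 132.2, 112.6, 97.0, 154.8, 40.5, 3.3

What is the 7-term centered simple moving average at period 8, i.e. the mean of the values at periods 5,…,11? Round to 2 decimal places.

Sum of periods 5–11: 88.6 + 128.3 + 65.9 + 132.2 + 112.6 + 97.0 + 154.8 = 779.4
Divide by 7: 779.4 / 7 = 111.34

111.34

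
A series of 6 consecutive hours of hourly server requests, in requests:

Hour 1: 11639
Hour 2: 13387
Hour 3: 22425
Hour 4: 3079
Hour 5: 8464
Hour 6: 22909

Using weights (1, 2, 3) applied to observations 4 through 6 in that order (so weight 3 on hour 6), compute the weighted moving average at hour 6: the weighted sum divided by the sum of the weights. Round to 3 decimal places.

Weighted sum: 1·3079 + 2·8464 + 3·22909 = 3079 + 16928 + 68727 = 88734
Weight total: 1 + 2 + 3 = 6
WMA = 88734 / 6 = 14789.000

14789.000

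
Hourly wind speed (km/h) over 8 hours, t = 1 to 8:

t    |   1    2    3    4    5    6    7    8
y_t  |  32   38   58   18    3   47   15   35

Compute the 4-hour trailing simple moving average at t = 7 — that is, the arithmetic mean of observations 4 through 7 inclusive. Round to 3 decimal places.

20.750

Sum of periods 4–7: 18 + 3 + 47 + 15 = 83
Divide by 4: 83 / 4 = 20.750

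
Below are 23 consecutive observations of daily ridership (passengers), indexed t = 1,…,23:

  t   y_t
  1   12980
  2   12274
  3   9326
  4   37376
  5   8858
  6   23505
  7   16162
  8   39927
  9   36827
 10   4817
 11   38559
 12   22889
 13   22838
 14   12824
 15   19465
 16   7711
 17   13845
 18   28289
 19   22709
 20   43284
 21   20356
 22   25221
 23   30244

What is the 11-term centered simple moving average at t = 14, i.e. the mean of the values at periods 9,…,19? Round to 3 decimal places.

20979.364

Sum of periods 9–19: 36827 + 4817 + 38559 + 22889 + 22838 + 12824 + 19465 + 7711 + 13845 + 28289 + 22709 = 230773
Divide by 11: 230773 / 11 = 20979.364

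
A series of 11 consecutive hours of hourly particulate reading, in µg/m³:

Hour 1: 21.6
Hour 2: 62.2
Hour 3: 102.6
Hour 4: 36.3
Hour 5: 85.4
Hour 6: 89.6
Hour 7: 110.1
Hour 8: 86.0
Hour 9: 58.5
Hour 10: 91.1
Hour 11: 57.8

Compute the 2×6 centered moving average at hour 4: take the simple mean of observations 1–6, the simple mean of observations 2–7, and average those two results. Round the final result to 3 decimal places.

73.658

Sum over 1–6: 21.6 + 62.2 + 102.6 + 36.3 + 85.4 + 89.6 = 397.7
Sum over 2–7: 62.2 + 102.6 + 36.3 + 85.4 + 89.6 + 110.1 = 486.2
CMA at t=4 = (397.7 + 486.2) / (2·6) = 883.9 / 12 = 73.658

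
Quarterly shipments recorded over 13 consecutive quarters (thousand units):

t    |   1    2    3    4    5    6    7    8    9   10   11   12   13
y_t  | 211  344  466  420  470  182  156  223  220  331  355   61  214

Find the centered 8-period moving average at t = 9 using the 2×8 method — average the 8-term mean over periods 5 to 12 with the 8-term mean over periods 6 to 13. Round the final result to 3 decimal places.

233.750

Sum over 5–12: 470 + 182 + 156 + 223 + 220 + 331 + 355 + 61 = 1998
Sum over 6–13: 182 + 156 + 223 + 220 + 331 + 355 + 61 + 214 = 1742
CMA at t=9 = (1998 + 1742) / (2·8) = 3740 / 16 = 233.750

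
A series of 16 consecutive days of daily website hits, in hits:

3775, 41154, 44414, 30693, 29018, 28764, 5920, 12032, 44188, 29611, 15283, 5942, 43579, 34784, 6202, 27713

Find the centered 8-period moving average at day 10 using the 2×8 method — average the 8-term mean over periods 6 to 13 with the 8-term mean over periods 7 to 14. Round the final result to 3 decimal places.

Sum over 6–13: 28764 + 5920 + 12032 + 44188 + 29611 + 15283 + 5942 + 43579 = 185319
Sum over 7–14: 5920 + 12032 + 44188 + 29611 + 15283 + 5942 + 43579 + 34784 = 191339
CMA at t=10 = (185319 + 191339) / (2·8) = 376658 / 16 = 23541.125

23541.125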